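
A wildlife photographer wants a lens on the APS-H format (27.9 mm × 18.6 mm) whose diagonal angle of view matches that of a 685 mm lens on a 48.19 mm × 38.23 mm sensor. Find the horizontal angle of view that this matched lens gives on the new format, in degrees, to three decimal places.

Sensor diagonal = √(48.19² + 38.23²) = √3783.8090 ≈ 61.5127 mm.
Sensor diagonal = √(27.9² + 18.6²) = √1124.3700 ≈ 33.5316 mm.
Equal diagonal AOV ⇒ f₂ = f₁ · 33.5316/61.5127 = 685 × 0.54512 ≈ 373.4054 mm.
Horizontal AOV on the new format = 2·arctan(27.9 / (2 × 373.4054)) = 2·arctan(0.03736) ≈ 4.2790°.

4.279°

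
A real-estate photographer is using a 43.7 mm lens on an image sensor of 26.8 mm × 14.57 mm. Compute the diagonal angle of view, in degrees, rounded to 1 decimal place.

Sensor diagonal = √(26.8² + 14.57²) = √930.5249 ≈ 30.5045 mm.
Angle of view α = 2·arctan(d/2f) with d = 30.5045 mm and f = 43.7 mm.
d/2f = 0.34902; arctan(0.34902) ≈ 19.2401°, so α ≈ 38.4802°.

38.5°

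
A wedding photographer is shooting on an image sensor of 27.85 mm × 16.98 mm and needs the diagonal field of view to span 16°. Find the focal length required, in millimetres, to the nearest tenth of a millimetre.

Sensor diagonal = √(27.85² + 16.98²) = √1063.9429 ≈ 32.6181 mm.
From α = 2·arctan(d/2f) we get f = d / (2·tan(α/2)).
With d = 32.6181 mm and α/2 = 8°, tan(α/2) ≈ 0.14054, so f ≈ 32.6181 / 0.28108 ≈ 116.0451 mm.

116.0 mm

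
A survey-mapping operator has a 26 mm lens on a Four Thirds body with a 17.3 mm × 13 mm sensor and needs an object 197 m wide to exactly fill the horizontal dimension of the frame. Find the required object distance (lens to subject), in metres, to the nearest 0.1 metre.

296.1 m

W: 197 m = 197000 mm.
Magnification m = w/W = dᵢ/dₒ; combined with 1/f = 1/dₒ + 1/dᵢ this gives dₒ = f·(1 + W/w).
dₒ = 26 mm × (1 + 197000/17.3) = 26 × 11388.2832 ≈ 296095.364 mm = 296.095 m.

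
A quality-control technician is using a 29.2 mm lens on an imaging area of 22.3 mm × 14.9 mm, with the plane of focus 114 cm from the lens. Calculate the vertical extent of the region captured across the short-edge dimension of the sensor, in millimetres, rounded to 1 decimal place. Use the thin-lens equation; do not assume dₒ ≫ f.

566.8 mm

dₒ: 114 cm = 1140 mm.
Similar triangles through the lens centre give W/dₒ = h/dᵢ; with 1/f = 1/dₒ + 1/dᵢ this gives W = h·(dₒ − f)/f.
W = 14.9 mm × (1140 − 29.2) / 29.2 = 14.9 × 38.0411 ≈ 566.812 mm.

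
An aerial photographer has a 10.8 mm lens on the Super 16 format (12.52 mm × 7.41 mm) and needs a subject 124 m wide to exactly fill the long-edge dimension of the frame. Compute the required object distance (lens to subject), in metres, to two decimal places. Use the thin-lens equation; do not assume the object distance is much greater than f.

106.98 m

W: 124 m = 124000 mm.
Magnification m = w/W = dᵢ/dₒ; combined with 1/f = 1/dₒ + 1/dᵢ this gives dₒ = f·(1 + W/w).
dₒ = 10.8 mm × (1 + 124000/12.52) = 10.8 × 9905.1534 ≈ 106975.656 mm = 106.976 m.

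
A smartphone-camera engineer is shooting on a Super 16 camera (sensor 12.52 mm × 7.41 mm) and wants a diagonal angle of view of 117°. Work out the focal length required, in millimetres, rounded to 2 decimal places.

4.46 mm

Sensor diagonal = √(12.52² + 7.41²) = √211.6585 ≈ 14.5485 mm.
From α = 2·arctan(d/2f) we get f = d / (2·tan(α/2)).
With d = 14.5485 mm and α/2 = 58.5°, tan(α/2) ≈ 1.63185, so f ≈ 14.5485 / 3.26370 ≈ 4.4577 mm.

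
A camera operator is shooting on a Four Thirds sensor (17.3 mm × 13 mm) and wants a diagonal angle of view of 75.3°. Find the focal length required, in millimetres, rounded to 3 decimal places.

14.025 mm

Sensor diagonal = √(17.3² + 13²) = √468.2900 ≈ 21.6400 mm.
From α = 2·arctan(d/2f) we get f = d / (2·tan(α/2)).
With d = 21.6400 mm and α/2 = 37.65°, tan(α/2) ≈ 0.77149, so f ≈ 21.6400 / 1.54299 ≈ 14.0247 mm.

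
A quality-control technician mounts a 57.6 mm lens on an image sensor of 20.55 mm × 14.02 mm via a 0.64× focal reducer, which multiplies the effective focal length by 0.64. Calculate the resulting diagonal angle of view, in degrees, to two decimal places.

37.29°

Effective focal length f = 57.6 × 0.64 = 36.864 mm.
Sensor diagonal = √(20.55² + 14.02²) = √618.8629 ≈ 24.8770 mm.
α = 2·arctan(24.877 / (2 × 36.864)) = 2·arctan(0.33742) ≈ 37.2904°.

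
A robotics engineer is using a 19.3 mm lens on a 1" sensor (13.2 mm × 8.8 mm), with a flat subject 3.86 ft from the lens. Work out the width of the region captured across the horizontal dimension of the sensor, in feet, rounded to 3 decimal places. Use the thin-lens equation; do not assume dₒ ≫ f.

dₒ: 3.86 ft × 304.8 mm/ft = 1176.53 mm.
Similar triangles through the lens centre give W/dₒ = w/dᵢ; with 1/f = 1/dₒ + 1/dᵢ this gives W = w·(dₒ − f)/f.
W = 13.2 mm × (1176.53 − 19.3) / 19.3 = 13.2 × 59.9600 ≈ 791.472 mm = 791.472/304.8 ft = 2.59669 ft.

2.597 ft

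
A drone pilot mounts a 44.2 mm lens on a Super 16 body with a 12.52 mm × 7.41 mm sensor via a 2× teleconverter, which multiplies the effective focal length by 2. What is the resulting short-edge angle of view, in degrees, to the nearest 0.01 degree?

Effective focal length f = 44.2 × 2 = 88.4 mm.
α = 2·arctan(7.41 / (2 × 88.4)) = 2·arctan(0.04191) ≈ 4.7999°.

4.80°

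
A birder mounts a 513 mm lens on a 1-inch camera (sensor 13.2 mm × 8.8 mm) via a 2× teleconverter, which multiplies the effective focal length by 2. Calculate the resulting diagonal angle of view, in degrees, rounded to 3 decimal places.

0.886°

Effective focal length f = 513 × 2 = 1026 mm.
Sensor diagonal = √(13.2² + 8.8²) = √251.6800 ≈ 15.8644 mm.
α = 2·arctan(15.864 / (2 × 1026)) = 2·arctan(0.00773) ≈ 0.8859°.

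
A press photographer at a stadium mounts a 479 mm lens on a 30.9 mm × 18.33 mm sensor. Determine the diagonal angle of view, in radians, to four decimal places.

0.0750 rad

Sensor diagonal = √(30.9² + 18.33²) = √1290.7989 ≈ 35.9277 mm.
Angle of view α = 2·arctan(d/2f) with d = 35.9277 mm and f = 479 mm.
d/2f = 0.03750; arctan(0.03750) ≈ 0.0375 rad, so α ≈ 0.0750 rad.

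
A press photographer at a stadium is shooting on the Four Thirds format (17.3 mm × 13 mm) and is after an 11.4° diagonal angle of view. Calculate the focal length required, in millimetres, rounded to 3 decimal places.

108.402 mm

Sensor diagonal = √(17.3² + 13²) = √468.2900 ≈ 21.6400 mm.
From α = 2·arctan(d/2f) we get f = d / (2·tan(α/2)).
With d = 21.6400 mm and α/2 = 5.7°, tan(α/2) ≈ 0.09981, so f ≈ 21.6400 / 0.19963 ≈ 108.4025 mm.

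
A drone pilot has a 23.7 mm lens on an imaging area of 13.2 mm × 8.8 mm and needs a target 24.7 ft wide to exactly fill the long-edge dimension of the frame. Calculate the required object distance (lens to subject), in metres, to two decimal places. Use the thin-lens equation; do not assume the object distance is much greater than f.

13.54 m

W: 24.7 ft × 304.8 mm/ft = 7528.56 mm.
Magnification m = w/W = dᵢ/dₒ; combined with 1/f = 1/dₒ + 1/dᵢ this gives dₒ = f·(1 + W/w).
dₒ = 23.7 mm × (1 + 7528.56/13.2) = 23.7 × 571.3454 ≈ 13540.887 mm = 13.5409 m.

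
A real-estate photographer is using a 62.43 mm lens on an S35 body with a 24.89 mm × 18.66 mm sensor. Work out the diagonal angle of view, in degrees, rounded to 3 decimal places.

Sensor diagonal = √(24.89² + 18.66²) = √967.7077 ≈ 31.1080 mm.
Angle of view α = 2·arctan(d/2f) with d = 31.1080 mm and f = 62.43 mm.
d/2f = 0.24914; arctan(0.24914) ≈ 13.9900°, so α ≈ 27.9800°.

27.980°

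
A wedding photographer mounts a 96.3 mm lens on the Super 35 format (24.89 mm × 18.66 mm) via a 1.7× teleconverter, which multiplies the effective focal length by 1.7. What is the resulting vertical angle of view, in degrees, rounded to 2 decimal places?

6.52°

Effective focal length f = 96.3 × 1.7 = 163.71 mm.
α = 2·arctan(18.66 / (2 × 163.71)) = 2·arctan(0.05699) ≈ 6.5236°.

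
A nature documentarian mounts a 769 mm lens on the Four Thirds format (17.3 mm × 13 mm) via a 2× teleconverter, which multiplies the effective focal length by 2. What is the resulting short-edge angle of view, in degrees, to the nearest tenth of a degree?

0.5°

Effective focal length f = 769 × 2 = 1538 mm.
α = 2·arctan(13 / (2 × 1538)) = 2·arctan(0.00423) ≈ 0.4843°.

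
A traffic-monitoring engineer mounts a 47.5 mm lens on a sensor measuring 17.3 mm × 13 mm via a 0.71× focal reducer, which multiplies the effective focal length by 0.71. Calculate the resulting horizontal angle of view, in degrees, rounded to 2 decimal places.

28.77°

Effective focal length f = 47.5 × 0.71 = 33.725 mm.
α = 2·arctan(17.3 / (2 × 33.725)) = 2·arctan(0.25649) ≈ 28.7710°.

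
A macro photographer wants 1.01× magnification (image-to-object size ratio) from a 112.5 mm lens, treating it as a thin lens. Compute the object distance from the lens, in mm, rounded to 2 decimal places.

With m = dᵢ/dₒ and 1/f = 1/dₒ + 1/dᵢ, substituting dᵢ = m·dₒ gives 1/f = (1 + 1/m)/dₒ, hence dₒ = f·(1 + 1/m).
dₒ = 112.5 × (1 + 1/1.01) = 112.5 × 1.99010 ≈ 223.886 mm.

223.89 mm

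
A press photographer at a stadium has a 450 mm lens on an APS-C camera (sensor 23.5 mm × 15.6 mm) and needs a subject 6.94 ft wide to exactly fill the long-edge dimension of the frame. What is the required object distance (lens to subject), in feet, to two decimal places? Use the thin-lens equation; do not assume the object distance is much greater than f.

134.37 ft

W: 6.94 ft × 304.8 mm/ft = 2115.31 mm.
Magnification m = w/W = dᵢ/dₒ; combined with 1/f = 1/dₒ + 1/dᵢ this gives dₒ = f·(1 + W/w).
dₒ = 450 mm × (1 + 2115.31/23.5) = 450 × 91.0133 ≈ 40955.973 mm = 40955.973/304.8 ft = 134.37 ft.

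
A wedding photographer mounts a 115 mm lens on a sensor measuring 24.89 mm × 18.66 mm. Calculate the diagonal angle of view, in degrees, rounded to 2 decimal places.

Sensor diagonal = √(24.89² + 18.66²) = √967.7077 ≈ 31.1080 mm.
Angle of view α = 2·arctan(d/2f) with d = 31.1080 mm and f = 115 mm.
d/2f = 0.13525; arctan(0.13525) ≈ 7.7026°, so α ≈ 15.4053°.

15.41°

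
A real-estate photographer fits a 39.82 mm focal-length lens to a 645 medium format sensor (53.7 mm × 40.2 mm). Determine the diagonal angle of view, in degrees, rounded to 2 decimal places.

80.21°

Sensor diagonal = √(53.7² + 40.2²) = √4499.7300 ≈ 67.0800 mm.
Angle of view α = 2·arctan(d/2f) with d = 67.0800 mm and f = 39.82 mm.
d/2f = 0.84229; arctan(0.84229) ≈ 40.1071°, so α ≈ 80.2142°.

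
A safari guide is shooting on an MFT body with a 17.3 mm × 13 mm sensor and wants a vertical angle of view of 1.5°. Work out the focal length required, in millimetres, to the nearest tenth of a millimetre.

496.5 mm

From α = 2·arctan(h/2f) we get f = h / (2·tan(α/2)).
With h = 13 mm and α/2 = 0.75°, tan(α/2) ≈ 0.01309, so f ≈ 13 / 0.02618 ≈ 496.5351 mm.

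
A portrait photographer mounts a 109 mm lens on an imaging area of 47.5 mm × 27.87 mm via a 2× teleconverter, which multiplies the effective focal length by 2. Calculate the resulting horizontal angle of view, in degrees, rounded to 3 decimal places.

12.435°

Effective focal length f = 109 × 2 = 218 mm.
α = 2·arctan(47.5 / (2 × 218)) = 2·arctan(0.10894) ≈ 12.4351°.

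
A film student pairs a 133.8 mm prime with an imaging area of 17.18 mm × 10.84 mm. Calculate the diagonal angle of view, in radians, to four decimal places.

Sensor diagonal = √(17.18² + 10.84²) = √412.6580 ≈ 20.3140 mm.
Angle of view α = 2·arctan(d/2f) with d = 20.3140 mm and f = 133.8 mm.
d/2f = 0.07591; arctan(0.07591) ≈ 0.0758 rad, so α ≈ 0.1515 rad.

0.1515 rad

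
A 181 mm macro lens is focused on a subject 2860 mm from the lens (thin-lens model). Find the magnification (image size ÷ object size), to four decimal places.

Thin lens: 1/f = 1/dₒ + 1/dᵢ → 1/dᵢ = 1/181 − 1/2860 = 0.0051752 mm⁻¹, so dᵢ ≈ 193.2288 mm.
Magnification m = dᵢ/dₒ = 193.2288/2860 ≈ 0.06756.

0.0676×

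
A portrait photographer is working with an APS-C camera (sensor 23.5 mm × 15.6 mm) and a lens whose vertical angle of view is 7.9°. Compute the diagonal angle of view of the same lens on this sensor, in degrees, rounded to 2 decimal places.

From the vertical AOV: f = 15.6 / (2·tan(3.95°)) = 15.6 / 0.13810 ≈ 112.9617 mm.
Sensor diagonal = √(23.5² + 15.6²) = √795.6100 ≈ 28.2066 mm.
Diagonal AOV = 2·arctan(28.2066 / (2 × 112.9617)) = 2·arctan(0.12485) ≈ 14.2331°.

14.23°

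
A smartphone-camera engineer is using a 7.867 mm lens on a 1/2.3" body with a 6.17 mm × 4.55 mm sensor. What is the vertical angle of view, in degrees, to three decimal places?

32.258°

Angle of view α = 2·arctan(h/2f) with h = 4.55 mm and f = 7.867 mm.
h/2f = 0.28918; arctan(0.28918) ≈ 16.1290°, so α ≈ 32.2579°.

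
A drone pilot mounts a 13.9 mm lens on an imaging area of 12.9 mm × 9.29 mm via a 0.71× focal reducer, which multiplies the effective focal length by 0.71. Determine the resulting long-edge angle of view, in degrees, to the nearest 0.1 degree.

66.3°

Effective focal length f = 13.9 × 0.71 = 9.869 mm.
α = 2·arctan(12.9 / (2 × 9.869)) = 2·arctan(0.65356) ≈ 66.3342°.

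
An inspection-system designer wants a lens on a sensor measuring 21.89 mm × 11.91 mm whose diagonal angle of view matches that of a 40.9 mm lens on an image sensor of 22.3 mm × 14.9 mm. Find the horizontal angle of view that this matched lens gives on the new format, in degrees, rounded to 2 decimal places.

32.13°

Sensor diagonal = √(22.3² + 14.9²) = √719.3000 ≈ 26.8198 mm.
Sensor diagonal = √(21.89² + 11.91²) = √621.0202 ≈ 24.9203 mm.
Equal diagonal AOV ⇒ f₂ = f₁ · 24.9203/26.8198 = 40.9 × 0.92918 ≈ 38.0033 mm.
Horizontal AOV on the new format = 2·arctan(21.89 / (2 × 38.0033)) = 2·arctan(0.28800) ≈ 32.1330°.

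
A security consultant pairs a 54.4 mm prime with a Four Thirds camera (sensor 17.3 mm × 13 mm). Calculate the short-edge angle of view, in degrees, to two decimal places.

13.63°

Angle of view α = 2·arctan(h/2f) with h = 13 mm and f = 54.4 mm.
h/2f = 0.11949; arctan(0.11949) ≈ 6.8137°, so α ≈ 13.6274°.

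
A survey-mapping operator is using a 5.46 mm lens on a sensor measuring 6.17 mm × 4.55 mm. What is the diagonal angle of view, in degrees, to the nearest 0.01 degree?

70.14°

Sensor diagonal = √(6.17² + 4.55²) = √58.7714 ≈ 7.6663 mm.
Angle of view α = 2·arctan(d/2f) with d = 7.6663 mm and f = 5.46 mm.
d/2f = 0.70204; arctan(0.70204) ≈ 35.0703°, so α ≈ 70.1406°.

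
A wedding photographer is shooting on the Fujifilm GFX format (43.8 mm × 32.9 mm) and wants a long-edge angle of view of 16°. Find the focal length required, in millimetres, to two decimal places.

From α = 2·arctan(w/2f) we get f = w / (2·tan(α/2)).
With w = 43.8 mm and α/2 = 8°, tan(α/2) ≈ 0.14054, so f ≈ 43.8 / 0.28108 ≈ 155.8266 mm.

155.83 mm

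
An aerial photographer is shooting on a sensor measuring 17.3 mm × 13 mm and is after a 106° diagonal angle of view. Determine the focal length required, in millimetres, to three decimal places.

Sensor diagonal = √(17.3² + 13²) = √468.2900 ≈ 21.6400 mm.
From α = 2·arctan(d/2f) we get f = d / (2·tan(α/2)).
With d = 21.6400 mm and α/2 = 53°, tan(α/2) ≈ 1.32704, so f ≈ 21.6400 / 2.65409 ≈ 8.1535 mm.

8.153 mm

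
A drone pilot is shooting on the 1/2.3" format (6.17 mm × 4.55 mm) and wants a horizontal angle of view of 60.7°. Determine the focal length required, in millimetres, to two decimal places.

From α = 2·arctan(w/2f) we get f = w / (2·tan(α/2)).
With w = 6.17 mm and α/2 = 30.35°, tan(α/2) ≈ 0.58552, so f ≈ 6.17 / 1.17105 ≈ 5.2688 mm.

5.27 mm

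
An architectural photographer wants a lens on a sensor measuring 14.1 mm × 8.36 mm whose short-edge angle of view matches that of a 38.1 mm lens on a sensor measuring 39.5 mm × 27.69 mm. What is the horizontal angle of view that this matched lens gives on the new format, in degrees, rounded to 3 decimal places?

63.007°

Equal short-edge AOV ⇒ f₂ = f₁ · 8.36/27.69 = 38.1 × 0.30191 ≈ 11.5029 mm.
Horizontal AOV on the new format = 2·arctan(14.1 / (2 × 11.5029)) = 2·arctan(0.61289) ≈ 63.0072°.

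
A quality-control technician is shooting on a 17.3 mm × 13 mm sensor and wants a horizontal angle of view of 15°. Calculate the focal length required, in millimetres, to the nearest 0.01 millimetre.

65.70 mm

From α = 2·arctan(w/2f) we get f = w / (2·tan(α/2)).
With w = 17.3 mm and α/2 = 7.5°, tan(α/2) ≈ 0.13165, so f ≈ 17.3 / 0.26330 ≈ 65.7033 mm.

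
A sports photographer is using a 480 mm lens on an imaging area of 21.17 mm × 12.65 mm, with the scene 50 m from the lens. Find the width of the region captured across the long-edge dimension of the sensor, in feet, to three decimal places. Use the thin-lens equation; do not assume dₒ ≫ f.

dₒ: 50 m = 50000 mm.
Similar triangles through the lens centre give W/dₒ = w/dᵢ; with 1/f = 1/dₒ + 1/dᵢ this gives W = w·(dₒ − f)/f.
W = 21.17 mm × (50000 − 480) / 480 = 21.17 × 103.1667 ≈ 2184.038 mm = 2184.038/304.8 ft = 7.16548 ft.

7.165 ft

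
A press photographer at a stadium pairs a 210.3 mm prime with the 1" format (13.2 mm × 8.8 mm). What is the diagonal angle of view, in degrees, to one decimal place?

Sensor diagonal = √(13.2² + 8.8²) = √251.6800 ≈ 15.8644 mm.
Angle of view α = 2·arctan(d/2f) with d = 15.8644 mm and f = 210.3 mm.
d/2f = 0.03772; arctan(0.03772) ≈ 2.1601°, so α ≈ 4.3202°.

4.3°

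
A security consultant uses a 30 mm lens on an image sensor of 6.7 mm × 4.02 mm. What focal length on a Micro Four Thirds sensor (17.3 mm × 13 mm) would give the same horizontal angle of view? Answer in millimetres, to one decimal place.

77.5 mm

Equal angle of view means equal width/f ratio, so f₂ = f₁ · (width₂/width₁) = 30 × 17.3/6.7.
f₂ = 30 × 2.58209 ≈ 77.463 mm.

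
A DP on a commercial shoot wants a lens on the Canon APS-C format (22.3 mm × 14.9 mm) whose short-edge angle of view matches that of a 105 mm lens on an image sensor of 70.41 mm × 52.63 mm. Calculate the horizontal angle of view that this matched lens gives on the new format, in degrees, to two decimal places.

Equal short-edge AOV ⇒ f₂ = f₁ · 14.9/52.63 = 105 × 0.28311 ≈ 29.7264 mm.
Horizontal AOV on the new format = 2·arctan(22.3 / (2 × 29.7264)) = 2·arctan(0.37509) ≈ 41.1209°.

41.12°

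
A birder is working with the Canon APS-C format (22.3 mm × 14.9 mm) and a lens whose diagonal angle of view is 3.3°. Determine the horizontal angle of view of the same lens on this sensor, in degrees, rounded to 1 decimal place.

Sensor diagonal = √(22.3² + 14.9²) = √719.3000 ≈ 26.8198 mm.
From the diagonal AOV: f = 26.8198 / (2·tan(1.65°)) = 26.8198 / 0.05761 ≈ 465.5257 mm.
Horizontal AOV = 2·arctan(22.3 / (2 × 465.5257)) = 2·arctan(0.02395) ≈ 2.7441°.

2.7°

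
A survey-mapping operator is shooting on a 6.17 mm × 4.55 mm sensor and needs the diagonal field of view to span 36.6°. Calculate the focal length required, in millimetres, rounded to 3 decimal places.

11.590 mm

Sensor diagonal = √(6.17² + 4.55²) = √58.7714 ≈ 7.6663 mm.
From α = 2·arctan(d/2f) we get f = d / (2·tan(α/2)).
With d = 7.6663 mm and α/2 = 18.3°, tan(α/2) ≈ 0.33072, so f ≈ 7.6663 / 0.66144 ≈ 11.5903 mm.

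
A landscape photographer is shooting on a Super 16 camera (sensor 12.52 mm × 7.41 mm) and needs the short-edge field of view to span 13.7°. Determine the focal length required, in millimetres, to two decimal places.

30.84 mm

From α = 2·arctan(h/2f) we get f = h / (2·tan(α/2)).
With h = 7.41 mm and α/2 = 6.85°, tan(α/2) ≈ 0.12013, so f ≈ 7.41 / 0.24026 ≈ 30.8421 mm.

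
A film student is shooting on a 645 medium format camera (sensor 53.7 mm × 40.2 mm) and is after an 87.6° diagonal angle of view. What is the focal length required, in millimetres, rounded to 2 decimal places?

Sensor diagonal = √(53.7² + 40.2²) = √4499.7300 ≈ 67.0800 mm.
From α = 2·arctan(d/2f) we get f = d / (2·tan(α/2)).
With d = 67.0800 mm and α/2 = 43.8°, tan(α/2) ≈ 0.95897, so f ≈ 67.0800 / 1.91793 ≈ 34.9752 mm.

34.98 mm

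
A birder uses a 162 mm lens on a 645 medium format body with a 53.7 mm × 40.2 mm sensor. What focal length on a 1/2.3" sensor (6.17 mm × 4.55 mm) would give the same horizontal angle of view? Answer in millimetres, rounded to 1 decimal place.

18.6 mm

Equal angle of view means equal width/f ratio, so f₂ = f₁ · (width₂/width₁) = 162 × 6.17/53.7.
f₂ = 162 × 0.11490 ≈ 18.613 mm.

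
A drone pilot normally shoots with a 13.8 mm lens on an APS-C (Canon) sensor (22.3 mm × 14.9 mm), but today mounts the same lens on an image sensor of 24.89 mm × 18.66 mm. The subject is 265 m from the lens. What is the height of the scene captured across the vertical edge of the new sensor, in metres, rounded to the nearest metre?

358 m

The focal length stays 13.8 mm; the relevant sensor dimension is now h = 18.66 mm. Object distance dₒ = 265 m = 265000 mm.
Thin-lens field height W = h·(dₒ − f)/f = 18.66 × (265000 − 13.8)/13.8 ≈ 358307.427 mm = 358.307 m.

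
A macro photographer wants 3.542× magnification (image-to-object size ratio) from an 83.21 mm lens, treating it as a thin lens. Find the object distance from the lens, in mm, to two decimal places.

With m = dᵢ/dₒ and 1/f = 1/dₒ + 1/dᵢ, substituting dᵢ = m·dₒ gives 1/f = (1 + 1/m)/dₒ, hence dₒ = f·(1 + 1/m).
dₒ = 83.21 × (1 + 1/3.542) = 83.21 × 1.28233 ≈ 106.702 mm.

106.70 mm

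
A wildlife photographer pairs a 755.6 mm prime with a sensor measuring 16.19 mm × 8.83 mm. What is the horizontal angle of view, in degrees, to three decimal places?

1.228°

Angle of view α = 2·arctan(w/2f) with w = 16.19 mm and f = 755.6 mm.
w/2f = 0.01071; arctan(0.01071) ≈ 0.6138°, so α ≈ 1.2276°.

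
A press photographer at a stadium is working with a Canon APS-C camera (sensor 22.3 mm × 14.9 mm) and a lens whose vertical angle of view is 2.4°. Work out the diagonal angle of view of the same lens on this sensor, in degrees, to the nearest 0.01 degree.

4.32°

From the vertical AOV: f = 14.9 / (2·tan(1.2°)) = 14.9 / 0.04189 ≈ 355.6593 mm.
Sensor diagonal = √(22.3² + 14.9²) = √719.3000 ≈ 26.8198 mm.
Diagonal AOV = 2·arctan(26.8198 / (2 × 355.6593)) = 2·arctan(0.03770) ≈ 4.3185°.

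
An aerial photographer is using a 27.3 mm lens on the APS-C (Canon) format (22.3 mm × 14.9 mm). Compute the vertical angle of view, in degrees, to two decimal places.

30.53°

Angle of view α = 2·arctan(h/2f) with h = 14.9 mm and f = 27.3 mm.
h/2f = 0.27289; arctan(0.27289) ≈ 15.2640°, so α ≈ 30.5280°.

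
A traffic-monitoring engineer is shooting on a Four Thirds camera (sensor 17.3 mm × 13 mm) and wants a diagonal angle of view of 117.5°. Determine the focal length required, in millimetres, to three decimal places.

6.566 mm

Sensor diagonal = √(17.3² + 13²) = √468.2900 ≈ 21.6400 mm.
From α = 2·arctan(d/2f) we get f = d / (2·tan(α/2)).
With d = 21.6400 mm and α/2 = 58.75°, tan(α/2) ≈ 1.64795, so f ≈ 21.6400 / 3.29590 ≈ 6.5657 mm.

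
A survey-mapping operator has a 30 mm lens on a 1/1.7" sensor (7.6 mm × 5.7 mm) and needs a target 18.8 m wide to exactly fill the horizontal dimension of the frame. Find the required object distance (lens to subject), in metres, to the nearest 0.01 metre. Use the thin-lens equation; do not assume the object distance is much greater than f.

74.24 m

W: 18.8 m = 18800 mm.
Magnification m = w/W = dᵢ/dₒ; combined with 1/f = 1/dₒ + 1/dᵢ this gives dₒ = f·(1 + W/w).
dₒ = 30 mm × (1 + 18800/7.6) = 30 × 2474.6842 ≈ 74240.526 mm = 74.2405 m.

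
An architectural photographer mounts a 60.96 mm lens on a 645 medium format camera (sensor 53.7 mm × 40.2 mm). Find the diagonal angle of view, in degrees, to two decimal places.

Sensor diagonal = √(53.7² + 40.2²) = √4499.7300 ≈ 67.0800 mm.
Angle of view α = 2·arctan(d/2f) with d = 67.0800 mm and f = 60.96 mm.
d/2f = 0.55020; arctan(0.55020) ≈ 28.8195°, so α ≈ 57.6389°.

57.64°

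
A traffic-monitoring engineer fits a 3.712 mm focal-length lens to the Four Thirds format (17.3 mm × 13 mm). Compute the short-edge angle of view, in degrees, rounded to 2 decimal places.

Angle of view α = 2·arctan(h/2f) with h = 13 mm and f = 3.712 mm.
h/2f = 1.75108; arctan(1.75108) ≈ 60.2703°, so α ≈ 120.5406°.

120.54°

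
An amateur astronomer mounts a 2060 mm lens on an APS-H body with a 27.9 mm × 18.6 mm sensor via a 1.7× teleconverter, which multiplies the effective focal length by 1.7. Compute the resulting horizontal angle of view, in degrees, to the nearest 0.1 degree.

Effective focal length f = 2060 × 1.7 = 3502 mm.
α = 2·arctan(27.9 / (2 × 3502)) = 2·arctan(0.00398) ≈ 0.4565°.

0.5°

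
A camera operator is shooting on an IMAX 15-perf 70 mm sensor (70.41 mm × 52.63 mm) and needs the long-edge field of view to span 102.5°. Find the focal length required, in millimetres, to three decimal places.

From α = 2·arctan(w/2f) we get f = w / (2·tan(α/2)).
With w = 70.41 mm and α/2 = 51.25°, tan(α/2) ≈ 1.24597, so f ≈ 70.41 / 2.49195 ≈ 28.2550 mm.

28.255 mm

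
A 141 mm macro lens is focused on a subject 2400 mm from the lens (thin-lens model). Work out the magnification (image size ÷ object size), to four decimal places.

Thin lens: 1/f = 1/dₒ + 1/dᵢ → 1/dᵢ = 1/141 − 1/2400 = 0.0066755 mm⁻¹, so dᵢ ≈ 149.8008 mm.
Magnification m = dᵢ/dₒ = 149.8008/2400 ≈ 0.06242.

0.0624×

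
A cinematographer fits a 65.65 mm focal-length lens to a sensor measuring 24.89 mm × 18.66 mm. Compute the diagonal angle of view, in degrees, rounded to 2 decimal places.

Sensor diagonal = √(24.89² + 18.66²) = √967.7077 ≈ 31.1080 mm.
Angle of view α = 2·arctan(d/2f) with d = 31.1080 mm and f = 65.65 mm.
d/2f = 0.23692; arctan(0.23692) ≈ 13.3289°, so α ≈ 26.6578°.

26.66°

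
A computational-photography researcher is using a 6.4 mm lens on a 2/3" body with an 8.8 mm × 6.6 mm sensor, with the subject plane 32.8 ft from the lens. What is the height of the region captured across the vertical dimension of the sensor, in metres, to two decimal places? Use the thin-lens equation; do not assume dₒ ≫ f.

dₒ: 32.8 ft × 304.8 mm/ft = 9997.44 mm.
Similar triangles through the lens centre give W/dₒ = h/dᵢ; with 1/f = 1/dₒ + 1/dᵢ this gives W = h·(dₒ − f)/f.
W = 6.6 mm × (9997.44 − 6.4) / 6.4 = 6.6 × 1561.1000 ≈ 10303.260 mm = 10.3033 m.

10.30 m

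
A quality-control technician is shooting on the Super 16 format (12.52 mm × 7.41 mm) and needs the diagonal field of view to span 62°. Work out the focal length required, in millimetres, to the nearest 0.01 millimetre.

12.11 mm

Sensor diagonal = √(12.52² + 7.41²) = √211.6585 ≈ 14.5485 mm.
From α = 2·arctan(d/2f) we get f = d / (2·tan(α/2)).
With d = 14.5485 mm and α/2 = 31°, tan(α/2) ≈ 0.60086, so f ≈ 14.5485 / 1.20172 ≈ 12.1064 mm.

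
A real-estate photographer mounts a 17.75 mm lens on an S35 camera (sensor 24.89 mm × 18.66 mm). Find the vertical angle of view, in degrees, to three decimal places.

55.456°

Angle of view α = 2·arctan(h/2f) with h = 18.66 mm and f = 17.75 mm.
h/2f = 0.52563; arctan(0.52563) ≈ 27.7279°, so α ≈ 55.4559°.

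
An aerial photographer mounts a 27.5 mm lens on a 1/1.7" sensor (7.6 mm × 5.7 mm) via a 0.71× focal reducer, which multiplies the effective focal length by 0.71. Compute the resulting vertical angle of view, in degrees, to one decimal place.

16.6°

Effective focal length f = 27.5 × 0.71 = 19.525 mm.
α = 2·arctan(5.7 / (2 × 19.525)) = 2·arctan(0.14597) ≈ 16.6093°.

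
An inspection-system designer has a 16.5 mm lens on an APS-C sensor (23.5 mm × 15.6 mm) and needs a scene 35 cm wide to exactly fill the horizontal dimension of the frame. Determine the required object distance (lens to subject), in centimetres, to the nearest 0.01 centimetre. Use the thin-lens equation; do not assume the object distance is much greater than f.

W: 35 cm = 350 mm.
Magnification m = w/W = dᵢ/dₒ; combined with 1/f = 1/dₒ + 1/dᵢ this gives dₒ = f·(1 + W/w).
dₒ = 16.5 mm × (1 + 350/23.5) = 16.5 × 15.8936 ≈ 262.245 mm = 26.2245 cm.

26.22 cm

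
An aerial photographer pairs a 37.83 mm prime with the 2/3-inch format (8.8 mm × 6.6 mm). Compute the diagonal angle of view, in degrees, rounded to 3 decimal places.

Sensor diagonal = √(8.8² + 6.6²) = √121.0000 ≈ 11.0000 mm.
Angle of view α = 2·arctan(d/2f) with d = 11.0000 mm and f = 37.83 mm.
d/2f = 0.14539; arctan(0.14539) ≈ 8.2721°, so α ≈ 16.5442°.

16.544°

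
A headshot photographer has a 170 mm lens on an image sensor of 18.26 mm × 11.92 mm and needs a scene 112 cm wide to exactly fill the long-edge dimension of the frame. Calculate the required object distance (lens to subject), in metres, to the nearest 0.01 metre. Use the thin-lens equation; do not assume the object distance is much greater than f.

10.60 m

W: 112 cm = 1120 mm.
Magnification m = w/W = dᵢ/dₒ; combined with 1/f = 1/dₒ + 1/dᵢ this gives dₒ = f·(1 + W/w).
dₒ = 170 mm × (1 + 1120/18.26) = 170 × 62.3363 ≈ 10597.163 mm = 10.5972 m.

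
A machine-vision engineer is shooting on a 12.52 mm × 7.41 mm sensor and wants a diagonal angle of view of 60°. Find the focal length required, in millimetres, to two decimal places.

Sensor diagonal = √(12.52² + 7.41²) = √211.6585 ≈ 14.5485 mm.
From α = 2·arctan(d/2f) we get f = d / (2·tan(α/2)).
With d = 14.5485 mm and α/2 = 30°, tan(α/2) ≈ 0.57735, so f ≈ 14.5485 / 1.15470 ≈ 12.5994 mm.

12.60 mm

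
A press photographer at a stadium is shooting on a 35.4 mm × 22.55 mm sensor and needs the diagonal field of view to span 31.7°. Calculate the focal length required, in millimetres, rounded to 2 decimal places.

73.92 mm

Sensor diagonal = √(35.4² + 22.55²) = √1761.6625 ≈ 41.9722 mm.
From α = 2·arctan(d/2f) we get f = d / (2·tan(α/2)).
With d = 41.9722 mm and α/2 = 15.85°, tan(α/2) ≈ 0.28391, so f ≈ 41.9722 / 0.56783 ≈ 73.9170 mm.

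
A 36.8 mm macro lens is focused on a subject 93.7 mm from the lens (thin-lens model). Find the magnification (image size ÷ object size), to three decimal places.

Thin lens: 1/f = 1/dₒ + 1/dᵢ → 1/dᵢ = 1/36.8 − 1/93.7 = 0.0165016 mm⁻¹, so dᵢ ≈ 60.6004 mm.
Magnification m = dᵢ/dₒ = 60.6004/93.7 ≈ 0.64675.

0.647×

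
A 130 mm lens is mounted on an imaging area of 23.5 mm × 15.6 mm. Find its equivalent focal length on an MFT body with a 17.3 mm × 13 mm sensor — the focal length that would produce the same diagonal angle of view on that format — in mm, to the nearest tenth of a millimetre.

Sensor diagonal = √(23.5² + 15.6²) = √795.6100 ≈ 28.2066 mm.
Sensor diagonal = √(17.3² + 13²) = √468.2900 ≈ 21.6400 mm.
Equal angle of view means equal diagonal/f ratio, so f₂ = f₁ · (diagonal₂/diagonal₁) = 130 × 21.6400/28.2066.
f₂ = 130 × 0.76720 ≈ 99.736 mm.

99.7 mm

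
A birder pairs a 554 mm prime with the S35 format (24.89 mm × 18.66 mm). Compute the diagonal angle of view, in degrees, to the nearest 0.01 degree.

3.22°

Sensor diagonal = √(24.89² + 18.66²) = √967.7077 ≈ 31.1080 mm.
Angle of view α = 2·arctan(d/2f) with d = 31.1080 mm and f = 554 mm.
d/2f = 0.02808; arctan(0.02808) ≈ 1.6082°, so α ≈ 3.2164°.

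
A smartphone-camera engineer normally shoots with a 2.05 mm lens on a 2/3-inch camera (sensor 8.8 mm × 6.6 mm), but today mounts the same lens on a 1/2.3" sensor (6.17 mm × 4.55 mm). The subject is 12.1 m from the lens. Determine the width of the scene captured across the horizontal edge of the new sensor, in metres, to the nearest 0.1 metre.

The focal length stays 2.05 mm; the relevant sensor dimension is now w = 6.17 mm. Object distance dₒ = 12.1 m = 12100 mm.
Thin-lens field width W = w·(dₒ − f)/f = 6.17 × (12100 − 2.05)/2.05 ≈ 36411.879 mm = 36.4119 m.

36.4 m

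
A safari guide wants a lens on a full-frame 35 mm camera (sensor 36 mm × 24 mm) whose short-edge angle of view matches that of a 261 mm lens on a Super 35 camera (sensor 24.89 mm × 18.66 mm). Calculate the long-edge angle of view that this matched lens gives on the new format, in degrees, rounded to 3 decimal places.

Equal short-edge AOV ⇒ f₂ = f₁ · 24/18.66 = 261 × 1.28617 ≈ 335.6913 mm.
Long-edge AOV on the new format = 2·arctan(36 / (2 × 335.6913)) = 2·arctan(0.05362) ≈ 6.1386°.

6.139°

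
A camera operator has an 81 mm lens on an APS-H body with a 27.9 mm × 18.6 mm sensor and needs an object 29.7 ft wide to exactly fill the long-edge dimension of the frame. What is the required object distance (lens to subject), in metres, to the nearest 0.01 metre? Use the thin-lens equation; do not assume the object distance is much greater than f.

W: 29.7 ft × 304.8 mm/ft = 9052.56 mm.
Magnification m = w/W = dᵢ/dₒ; combined with 1/f = 1/dₒ + 1/dᵢ this gives dₒ = f·(1 + W/w).
dₒ = 81 mm × (1 + 9052.56/27.9) = 81 × 325.4645 ≈ 26362.625 mm = 26.3626 m.

26.36 m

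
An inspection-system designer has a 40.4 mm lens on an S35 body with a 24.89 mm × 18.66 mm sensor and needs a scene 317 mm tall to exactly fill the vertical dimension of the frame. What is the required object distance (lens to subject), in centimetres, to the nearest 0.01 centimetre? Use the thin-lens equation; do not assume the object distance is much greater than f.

72.67 cm

Magnification m = h/W = dᵢ/dₒ; combined with 1/f = 1/dₒ + 1/dᵢ this gives dₒ = f·(1 + W/h).
dₒ = 40.4 mm × (1 + 317/18.66) = 40.4 × 17.9882 ≈ 726.724 mm = 72.6724 cm.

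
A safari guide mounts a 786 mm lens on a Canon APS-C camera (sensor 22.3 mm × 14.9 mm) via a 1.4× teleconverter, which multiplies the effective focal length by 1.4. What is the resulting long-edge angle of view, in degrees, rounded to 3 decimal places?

1.161°

Effective focal length f = 786 × 1.4 = 1100.4 mm.
α = 2·arctan(22.3 / (2 × 1100.4)) = 2·arctan(0.01013) ≈ 1.1611°.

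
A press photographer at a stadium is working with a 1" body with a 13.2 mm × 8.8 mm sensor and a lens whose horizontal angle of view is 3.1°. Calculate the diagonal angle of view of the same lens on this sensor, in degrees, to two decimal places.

From the horizontal AOV: f = 13.2 / (2·tan(1.55°)) = 13.2 / 0.05412 ≈ 243.9096 mm.
Sensor diagonal = √(13.2² + 8.8²) = √251.6800 ≈ 15.8644 mm.
Diagonal AOV = 2·arctan(15.8644 / (2 × 243.9096)) = 2·arctan(0.03252) ≈ 3.7253°.

3.73°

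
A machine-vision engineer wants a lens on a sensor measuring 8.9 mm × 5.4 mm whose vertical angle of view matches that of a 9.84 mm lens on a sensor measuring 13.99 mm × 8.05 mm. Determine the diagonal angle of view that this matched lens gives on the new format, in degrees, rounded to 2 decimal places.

Equal vertical AOV ⇒ f₂ = f₁ · 5.4/8.05 = 9.84 × 0.67081 ≈ 6.6007 mm.
Sensor diagonal = √(8.9² + 5.4²) = √108.3700 ≈ 10.4101 mm.
Diagonal AOV on the new format = 2·arctan(10.4101 / (2 × 6.6007)) = 2·arctan(0.78855) ≈ 76.5154°.

76.52°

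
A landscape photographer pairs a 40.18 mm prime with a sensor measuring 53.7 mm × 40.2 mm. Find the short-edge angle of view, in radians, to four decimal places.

Angle of view α = 2·arctan(h/2f) with h = 40.2 mm and f = 40.18 mm.
h/2f = 0.50025; arctan(0.50025) ≈ 0.4638 rad, so α ≈ 0.9277 rad.

0.9277 rad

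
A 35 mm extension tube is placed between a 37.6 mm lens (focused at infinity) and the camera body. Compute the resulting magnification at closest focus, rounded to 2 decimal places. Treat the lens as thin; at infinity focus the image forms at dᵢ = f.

The tube moves the image plane from f to f + e, so dᵢ = 37.6 + 35 = 72.6 mm. Focus is achieved when 1/f = 1/dₒ + 1/dᵢ, giving dₒ = 1/(1/f − 1/(f+e)).
Magnification m = dᵢ/dₒ = (f+e)·(1/f − 1/(f+e)) = e/f = 35/37.6 ≈ 0.9309.

0.93×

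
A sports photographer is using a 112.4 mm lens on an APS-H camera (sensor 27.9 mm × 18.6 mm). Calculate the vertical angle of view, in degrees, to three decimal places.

Angle of view α = 2·arctan(h/2f) with h = 18.6 mm and f = 112.4 mm.
h/2f = 0.08274; arctan(0.08274) ≈ 4.7299°, so α ≈ 9.4598°.

9.460°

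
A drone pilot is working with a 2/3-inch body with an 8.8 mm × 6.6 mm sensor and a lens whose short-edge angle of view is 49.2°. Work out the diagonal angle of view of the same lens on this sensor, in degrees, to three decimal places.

From the short-edge AOV: f = 6.6 / (2·tan(24.6°)) = 6.6 / 0.91567 ≈ 7.2078 mm.
Sensor diagonal = √(8.8² + 6.6²) = √121.0000 ≈ 11.0000 mm.
Diagonal AOV = 2·arctan(11.0000 / (2 × 7.2078)) = 2·arctan(0.76306) ≈ 74.6916°.

74.692°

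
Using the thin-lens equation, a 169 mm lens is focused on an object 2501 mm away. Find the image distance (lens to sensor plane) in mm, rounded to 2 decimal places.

181.25 mm

1/dᵢ = 1/f − 1/dₒ = 1/169 − 1/2501 = 0.0055173 mm⁻¹.
dᵢ = 1/0.0055173 ≈ 181.2474 mm.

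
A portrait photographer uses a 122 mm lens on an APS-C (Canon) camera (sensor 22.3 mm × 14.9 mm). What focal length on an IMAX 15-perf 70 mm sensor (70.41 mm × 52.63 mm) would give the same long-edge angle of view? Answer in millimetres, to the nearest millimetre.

385 mm

Equal angle of view means equal width/f ratio, so f₂ = f₁ · (width₂/width₁) = 122 × 70.41/22.3.
f₂ = 122 × 3.15740 ≈ 385.203 mm.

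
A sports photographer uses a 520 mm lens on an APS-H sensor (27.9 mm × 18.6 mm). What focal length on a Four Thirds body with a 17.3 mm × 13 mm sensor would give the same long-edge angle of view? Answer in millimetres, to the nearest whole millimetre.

Equal angle of view means equal width/f ratio, so f₂ = f₁ · (width₂/width₁) = 520 × 17.3/27.9.
f₂ = 520 × 0.62007 ≈ 322.437 mm.

322 mm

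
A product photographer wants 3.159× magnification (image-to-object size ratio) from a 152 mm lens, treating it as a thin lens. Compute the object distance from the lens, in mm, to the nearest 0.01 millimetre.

200.12 mm

With m = dᵢ/dₒ and 1/f = 1/dₒ + 1/dᵢ, substituting dᵢ = m·dₒ gives 1/f = (1 + 1/m)/dₒ, hence dₒ = f·(1 + 1/m).
dₒ = 152 × (1 + 1/3.159) = 152 × 1.31656 ≈ 200.116 mm.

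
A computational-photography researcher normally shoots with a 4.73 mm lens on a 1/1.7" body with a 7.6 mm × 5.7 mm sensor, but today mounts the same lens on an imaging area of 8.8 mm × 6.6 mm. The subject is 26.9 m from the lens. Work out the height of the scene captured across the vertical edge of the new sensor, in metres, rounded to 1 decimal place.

37.5 m

The focal length stays 4.73 mm; the relevant sensor dimension is now h = 6.6 mm. Object distance dₒ = 26.9 m = 26900 mm.
Thin-lens field height W = h·(dₒ − f)/f = 6.6 × (26900 − 4.73)/4.73 ≈ 37528.284 mm = 37.5283 m.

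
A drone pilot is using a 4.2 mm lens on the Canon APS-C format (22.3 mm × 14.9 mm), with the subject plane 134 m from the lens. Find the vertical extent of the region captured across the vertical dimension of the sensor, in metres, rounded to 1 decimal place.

dₒ: 134 m = 134000 mm.
Similar triangles through the lens centre give W/dₒ = h/dᵢ; with 1/f = 1/dₒ + 1/dᵢ this gives W = h·(dₒ − f)/f.
W = 14.9 mm × (134000 − 4.2) / 4.2 = 14.9 × 31903.7619 ≈ 475366.052 mm = 475.366 m.

475.4 m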